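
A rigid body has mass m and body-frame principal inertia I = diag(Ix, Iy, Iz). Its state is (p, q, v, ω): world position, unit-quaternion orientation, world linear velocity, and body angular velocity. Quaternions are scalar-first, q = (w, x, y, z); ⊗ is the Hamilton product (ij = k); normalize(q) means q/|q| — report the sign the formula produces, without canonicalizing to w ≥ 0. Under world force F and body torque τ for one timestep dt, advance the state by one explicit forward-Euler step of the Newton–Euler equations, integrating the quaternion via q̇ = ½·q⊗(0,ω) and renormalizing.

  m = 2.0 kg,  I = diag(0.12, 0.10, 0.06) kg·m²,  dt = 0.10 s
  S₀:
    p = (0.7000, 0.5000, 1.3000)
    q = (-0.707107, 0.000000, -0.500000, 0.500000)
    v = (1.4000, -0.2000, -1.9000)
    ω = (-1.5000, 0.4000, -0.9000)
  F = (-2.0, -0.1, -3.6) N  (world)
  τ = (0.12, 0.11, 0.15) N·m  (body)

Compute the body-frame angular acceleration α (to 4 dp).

ω×(Iω) gyroscopic = (0.0144, 0.0810, 0.0120)
angular accel α = (0.8800, 0.2900, 2.3000)

α = (0.8800, 0.2900, 2.3000)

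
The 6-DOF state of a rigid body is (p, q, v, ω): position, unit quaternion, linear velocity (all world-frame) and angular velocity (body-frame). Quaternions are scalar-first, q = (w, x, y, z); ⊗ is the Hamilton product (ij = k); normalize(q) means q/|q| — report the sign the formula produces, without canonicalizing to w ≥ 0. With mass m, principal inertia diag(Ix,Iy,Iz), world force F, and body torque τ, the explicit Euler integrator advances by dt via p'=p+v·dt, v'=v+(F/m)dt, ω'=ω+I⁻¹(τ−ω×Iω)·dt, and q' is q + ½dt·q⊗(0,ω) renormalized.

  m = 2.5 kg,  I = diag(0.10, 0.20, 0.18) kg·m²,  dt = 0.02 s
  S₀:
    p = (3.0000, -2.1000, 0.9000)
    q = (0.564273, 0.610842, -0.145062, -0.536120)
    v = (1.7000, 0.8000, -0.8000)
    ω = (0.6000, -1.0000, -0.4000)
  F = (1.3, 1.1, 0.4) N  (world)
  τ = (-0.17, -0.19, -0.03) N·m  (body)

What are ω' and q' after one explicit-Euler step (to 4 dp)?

ω×(Iω) gyroscopic = (-0.0080, 0.0192, -0.0600)
α = I⁻¹(τ − ω×Iω) = (-1.6200, -1.0460, 0.1667)
new body rate ω' = (0.5676, -1.0209, -0.3967)
Hamilton product q⊗(0,ω) = (-0.7260152, -0.1395314, -0.6416082, -0.7495140)
q + ½dt·q⊗(0,ω), renormalized = (0.5570, 0.6094, -0.1515, -0.5436)

ω' = (0.5676, -1.0209, -0.3967)
q' = (0.5570, 0.6094, -0.1515, -0.5436)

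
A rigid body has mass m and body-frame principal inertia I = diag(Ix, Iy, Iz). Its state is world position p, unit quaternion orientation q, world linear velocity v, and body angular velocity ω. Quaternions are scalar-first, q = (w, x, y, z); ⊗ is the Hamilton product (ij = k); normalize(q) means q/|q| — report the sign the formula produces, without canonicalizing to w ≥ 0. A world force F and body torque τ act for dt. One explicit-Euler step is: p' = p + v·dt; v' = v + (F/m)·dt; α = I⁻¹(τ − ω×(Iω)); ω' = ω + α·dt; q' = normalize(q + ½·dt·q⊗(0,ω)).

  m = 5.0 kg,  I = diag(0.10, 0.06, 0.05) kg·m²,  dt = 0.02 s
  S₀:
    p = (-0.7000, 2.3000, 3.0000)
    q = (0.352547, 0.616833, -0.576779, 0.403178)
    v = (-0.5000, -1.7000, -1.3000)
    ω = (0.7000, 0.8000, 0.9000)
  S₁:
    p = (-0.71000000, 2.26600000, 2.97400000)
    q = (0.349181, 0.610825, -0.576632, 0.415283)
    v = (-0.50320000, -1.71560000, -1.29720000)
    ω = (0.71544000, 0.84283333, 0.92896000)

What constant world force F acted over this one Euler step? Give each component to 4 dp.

F = (-0.8000, -3.9000, 0.7000)

velocity change Δv = (-0.00320000, -0.01560000, 0.00280000)
applied force F = (-0.8000, -3.9000, 0.7000)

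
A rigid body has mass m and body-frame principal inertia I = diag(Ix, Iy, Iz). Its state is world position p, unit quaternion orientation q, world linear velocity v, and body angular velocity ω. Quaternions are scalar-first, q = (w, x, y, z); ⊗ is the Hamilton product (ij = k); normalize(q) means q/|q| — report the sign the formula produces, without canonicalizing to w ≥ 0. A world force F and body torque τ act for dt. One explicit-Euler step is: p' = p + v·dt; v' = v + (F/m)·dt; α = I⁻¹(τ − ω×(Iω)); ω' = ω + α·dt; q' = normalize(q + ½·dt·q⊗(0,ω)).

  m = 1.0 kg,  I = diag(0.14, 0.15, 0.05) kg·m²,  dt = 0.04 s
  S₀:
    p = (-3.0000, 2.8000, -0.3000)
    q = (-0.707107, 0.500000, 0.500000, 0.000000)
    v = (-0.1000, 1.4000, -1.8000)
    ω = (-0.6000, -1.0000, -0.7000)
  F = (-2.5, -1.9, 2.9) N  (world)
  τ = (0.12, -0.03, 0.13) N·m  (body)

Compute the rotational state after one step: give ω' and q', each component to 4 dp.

ω' = (-0.5457, -1.0181, -0.6008)
q' = (-0.6909, 0.5013, 0.5209, 0.0059)

angular accel α = (1.3571, -0.4520, 2.4800)
new body rate ω' = (-0.5457, -1.0181, -0.6008)
q⊗(0,ω) = (0.8000000, 0.0742642, 1.0571070, 0.2949749)
updated quaternion q' = (-0.6909, 0.5013, 0.5209, 0.0059)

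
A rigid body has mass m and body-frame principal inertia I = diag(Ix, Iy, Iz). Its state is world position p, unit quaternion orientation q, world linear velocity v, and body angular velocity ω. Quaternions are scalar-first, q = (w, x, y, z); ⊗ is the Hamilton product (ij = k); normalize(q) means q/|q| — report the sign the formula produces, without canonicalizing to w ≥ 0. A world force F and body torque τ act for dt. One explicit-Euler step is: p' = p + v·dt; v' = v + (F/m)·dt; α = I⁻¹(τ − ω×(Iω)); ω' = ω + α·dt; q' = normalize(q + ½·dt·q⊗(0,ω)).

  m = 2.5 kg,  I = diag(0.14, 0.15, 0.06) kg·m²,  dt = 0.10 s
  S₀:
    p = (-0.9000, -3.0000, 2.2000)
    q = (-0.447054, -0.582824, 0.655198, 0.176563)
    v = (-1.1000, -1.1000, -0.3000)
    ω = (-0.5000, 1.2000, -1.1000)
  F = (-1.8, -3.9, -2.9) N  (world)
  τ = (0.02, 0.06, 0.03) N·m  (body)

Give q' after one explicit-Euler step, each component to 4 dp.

q⊗(0,ω) = (-0.8834303, -0.7090664, -1.2658527, 0.1199696)
updated quaternion q' = (-0.4895, -0.6160, 0.5898, 0.1819)

q' = (-0.4895, -0.6160, 0.5898, 0.1819)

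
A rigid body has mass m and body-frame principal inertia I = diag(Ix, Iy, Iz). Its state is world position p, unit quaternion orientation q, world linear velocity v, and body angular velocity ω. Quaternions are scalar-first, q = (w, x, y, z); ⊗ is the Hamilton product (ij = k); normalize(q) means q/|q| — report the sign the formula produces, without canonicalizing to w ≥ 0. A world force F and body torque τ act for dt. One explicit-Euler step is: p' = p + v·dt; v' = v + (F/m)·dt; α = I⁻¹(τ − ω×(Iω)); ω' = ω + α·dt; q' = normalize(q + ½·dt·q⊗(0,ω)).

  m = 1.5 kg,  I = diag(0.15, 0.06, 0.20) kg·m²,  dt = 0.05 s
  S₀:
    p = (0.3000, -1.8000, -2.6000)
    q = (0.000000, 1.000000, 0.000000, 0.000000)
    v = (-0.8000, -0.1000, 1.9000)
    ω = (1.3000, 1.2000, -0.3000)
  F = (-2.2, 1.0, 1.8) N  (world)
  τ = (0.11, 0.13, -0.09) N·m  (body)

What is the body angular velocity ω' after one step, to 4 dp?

gyro term ω×Iω = (-0.0504, 0.0195, -0.1404)
α = I⁻¹(τ − ω×Iω) = (1.0693, 1.8417, 0.2520)
ω' = ω + α·dt = (1.3535, 1.2921, -0.2874)

ω' = (1.3535, 1.2921, -0.2874)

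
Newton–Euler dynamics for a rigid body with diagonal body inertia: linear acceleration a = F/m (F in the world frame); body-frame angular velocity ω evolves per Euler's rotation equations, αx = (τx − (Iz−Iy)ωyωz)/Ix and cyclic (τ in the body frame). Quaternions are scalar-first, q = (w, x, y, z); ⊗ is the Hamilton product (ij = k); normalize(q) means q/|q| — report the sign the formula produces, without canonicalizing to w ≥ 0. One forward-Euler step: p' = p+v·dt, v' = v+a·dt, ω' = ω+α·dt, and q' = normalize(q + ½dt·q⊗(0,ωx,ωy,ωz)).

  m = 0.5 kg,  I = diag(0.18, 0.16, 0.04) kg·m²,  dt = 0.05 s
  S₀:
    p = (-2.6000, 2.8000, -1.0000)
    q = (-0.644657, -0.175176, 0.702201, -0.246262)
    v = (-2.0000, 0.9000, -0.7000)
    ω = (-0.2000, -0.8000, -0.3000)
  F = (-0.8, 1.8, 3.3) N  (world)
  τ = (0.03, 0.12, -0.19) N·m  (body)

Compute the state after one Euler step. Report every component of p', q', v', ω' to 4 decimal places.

p' = (-2.7000, 2.8450, -1.0350)
q' = (-0.6332, -0.1821, 0.7148, -0.2344)
v' = (-2.0800, 1.0800, -0.3700)
ω' = (-0.1837, -0.7651, -0.5335)

(τ − ω×Iω)/I = (0.3267, 0.6975, -4.6700)
ω' = ω + α·dt = (-0.1837, -0.7651, -0.5335)
q⊗(0,ω) = (0.4528470, -0.2787385, 0.5124252, 0.4739781)
q' = normalize(q + ½dt·q⊗(0,ω)) = (-0.6332, -0.1821, 0.7148, -0.2344)
a = (-1.6000, 3.6000, 6.6000)
p + v·dt = (-2.7000, 2.8450, -1.0350)
v + (F/m)dt = (-2.0800, 1.0800, -0.3700)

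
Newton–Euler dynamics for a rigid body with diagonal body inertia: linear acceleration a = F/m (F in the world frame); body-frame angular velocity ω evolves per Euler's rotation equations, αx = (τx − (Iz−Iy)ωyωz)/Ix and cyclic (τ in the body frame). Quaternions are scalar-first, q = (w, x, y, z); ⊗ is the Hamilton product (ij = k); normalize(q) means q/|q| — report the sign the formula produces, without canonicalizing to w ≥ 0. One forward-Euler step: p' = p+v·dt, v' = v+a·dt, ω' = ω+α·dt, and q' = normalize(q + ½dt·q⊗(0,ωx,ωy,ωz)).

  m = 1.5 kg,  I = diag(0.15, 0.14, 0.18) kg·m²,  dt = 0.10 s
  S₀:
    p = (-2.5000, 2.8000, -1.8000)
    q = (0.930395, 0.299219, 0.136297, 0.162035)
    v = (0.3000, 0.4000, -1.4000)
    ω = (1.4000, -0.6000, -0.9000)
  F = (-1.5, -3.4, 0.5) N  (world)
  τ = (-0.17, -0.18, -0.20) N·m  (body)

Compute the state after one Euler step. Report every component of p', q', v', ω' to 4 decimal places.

p' = (-2.4700, 2.8400, -1.9400)
q' = (0.9172, 0.3617, 0.1327, 0.1013)
v' = (0.2000, 0.1733, -1.3667)
ω' = (1.2723, -0.7556, -1.0158)

precession coupling ω×(Iω) = (0.0216, 0.0378, 0.0084)
angular accel α = (-1.2773, -1.5557, -1.1578)
new body rate ω' = (1.2723, -0.7556, -1.0158)
2q̇ = q⊗(0,ω) = (-0.1912969, 1.2771067, -0.0620909, -1.2077027)
q + ½dt·q⊗(0,ω), renormalized = (0.9172, 0.3617, 0.1327, 0.1013)
p' = p + v·dt = (-2.4700, 2.8400, -1.9400)
v' = v + a·dt = (0.2000, 0.1733, -1.3667)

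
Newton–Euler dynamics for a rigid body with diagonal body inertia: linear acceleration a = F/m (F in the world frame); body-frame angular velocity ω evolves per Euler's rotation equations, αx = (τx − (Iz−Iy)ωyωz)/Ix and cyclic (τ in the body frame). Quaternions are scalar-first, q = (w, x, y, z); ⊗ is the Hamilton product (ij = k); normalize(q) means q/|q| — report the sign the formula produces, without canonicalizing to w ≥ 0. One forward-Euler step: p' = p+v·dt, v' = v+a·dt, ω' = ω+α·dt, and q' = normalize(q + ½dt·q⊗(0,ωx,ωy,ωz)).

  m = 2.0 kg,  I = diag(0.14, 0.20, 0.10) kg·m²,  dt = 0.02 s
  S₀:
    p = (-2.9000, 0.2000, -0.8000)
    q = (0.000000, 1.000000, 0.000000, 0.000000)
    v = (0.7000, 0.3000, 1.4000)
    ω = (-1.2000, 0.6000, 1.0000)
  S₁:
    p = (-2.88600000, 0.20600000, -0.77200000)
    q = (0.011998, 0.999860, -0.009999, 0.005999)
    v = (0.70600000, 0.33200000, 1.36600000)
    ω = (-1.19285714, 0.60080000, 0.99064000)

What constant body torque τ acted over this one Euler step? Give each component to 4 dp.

τ = (-0.0100, -0.0400, -0.0900)

rate change Δω = (0.00714286, 0.00080000, -0.00936000)
applied torque τ = (-0.0100, -0.0400, -0.0900)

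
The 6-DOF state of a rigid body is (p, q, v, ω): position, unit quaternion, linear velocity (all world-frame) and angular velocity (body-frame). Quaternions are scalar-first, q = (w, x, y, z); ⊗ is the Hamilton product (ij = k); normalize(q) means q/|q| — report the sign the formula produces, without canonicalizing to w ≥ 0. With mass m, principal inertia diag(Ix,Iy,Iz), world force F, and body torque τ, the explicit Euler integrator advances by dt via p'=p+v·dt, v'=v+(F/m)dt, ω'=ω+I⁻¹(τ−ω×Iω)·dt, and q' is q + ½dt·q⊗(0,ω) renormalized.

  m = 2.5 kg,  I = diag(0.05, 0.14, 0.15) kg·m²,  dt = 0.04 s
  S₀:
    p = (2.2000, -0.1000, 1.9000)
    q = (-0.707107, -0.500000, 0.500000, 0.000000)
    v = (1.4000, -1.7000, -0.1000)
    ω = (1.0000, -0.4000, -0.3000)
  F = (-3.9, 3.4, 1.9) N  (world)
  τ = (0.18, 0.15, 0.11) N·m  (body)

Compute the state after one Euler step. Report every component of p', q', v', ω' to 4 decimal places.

p' = (2.2560, -0.1680, 1.8960)
q' = (-0.6929, -0.5170, 0.5025, -0.0018)
v' = (1.3376, -1.6456, -0.0696)
ω' = (1.1430, -0.3657, -0.2611)

α = I⁻¹(τ − ω×Iω) = (3.5760, 0.8571, 0.9733)
ω' = ω + α·dt = (1.1430, -0.3657, -0.2611)
2q̇ = q⊗(0,ω) = (0.7000000, -0.8571070, 0.1328428, -0.0878679)
updated quaternion q' = (-0.6929, -0.5170, 0.5025, -0.0018)
p' = p + v·dt = (2.2560, -0.1680, 1.8960)
new velocity v' = (1.3376, -1.6456, -0.0696)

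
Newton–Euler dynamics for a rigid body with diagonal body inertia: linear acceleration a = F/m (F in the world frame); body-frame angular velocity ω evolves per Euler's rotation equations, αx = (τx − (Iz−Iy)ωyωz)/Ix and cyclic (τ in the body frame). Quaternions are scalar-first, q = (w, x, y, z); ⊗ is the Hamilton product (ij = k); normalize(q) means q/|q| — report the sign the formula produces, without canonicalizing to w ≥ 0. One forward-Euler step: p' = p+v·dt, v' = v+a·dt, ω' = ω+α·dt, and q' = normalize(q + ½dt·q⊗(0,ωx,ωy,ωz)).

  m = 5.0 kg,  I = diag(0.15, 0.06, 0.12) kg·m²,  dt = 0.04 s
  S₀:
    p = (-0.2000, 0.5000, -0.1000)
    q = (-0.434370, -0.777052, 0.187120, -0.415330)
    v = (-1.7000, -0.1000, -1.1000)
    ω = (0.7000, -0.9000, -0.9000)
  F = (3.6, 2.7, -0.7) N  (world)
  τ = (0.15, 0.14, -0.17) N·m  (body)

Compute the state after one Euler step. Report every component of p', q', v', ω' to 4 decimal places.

p' = p + v·dt = (-0.2680, 0.4960, -0.1440)
v + (F/m)dt = (-1.6712, -0.0784, -1.1056)
precession coupling ω×(Iω) = (0.0486, -0.0189, 0.0567)
(τ − ω×Iω)/I = (0.6760, 2.6483, -1.8892)
new body rate ω' = (0.7270, -0.7941, -0.9756)
Hamilton product q⊗(0,ω) = (0.3385474, -0.8462640, -0.5991448, 0.9592958)
q + ½dt·q⊗(0,ω), renormalized = (-0.4274, -0.7936, 0.1751, -0.3960)

p' = (-0.2680, 0.4960, -0.1440)
q' = (-0.4274, -0.7936, 0.1751, -0.3960)
v' = (-1.6712, -0.0784, -1.1056)
ω' = (0.7270, -0.7941, -0.9756)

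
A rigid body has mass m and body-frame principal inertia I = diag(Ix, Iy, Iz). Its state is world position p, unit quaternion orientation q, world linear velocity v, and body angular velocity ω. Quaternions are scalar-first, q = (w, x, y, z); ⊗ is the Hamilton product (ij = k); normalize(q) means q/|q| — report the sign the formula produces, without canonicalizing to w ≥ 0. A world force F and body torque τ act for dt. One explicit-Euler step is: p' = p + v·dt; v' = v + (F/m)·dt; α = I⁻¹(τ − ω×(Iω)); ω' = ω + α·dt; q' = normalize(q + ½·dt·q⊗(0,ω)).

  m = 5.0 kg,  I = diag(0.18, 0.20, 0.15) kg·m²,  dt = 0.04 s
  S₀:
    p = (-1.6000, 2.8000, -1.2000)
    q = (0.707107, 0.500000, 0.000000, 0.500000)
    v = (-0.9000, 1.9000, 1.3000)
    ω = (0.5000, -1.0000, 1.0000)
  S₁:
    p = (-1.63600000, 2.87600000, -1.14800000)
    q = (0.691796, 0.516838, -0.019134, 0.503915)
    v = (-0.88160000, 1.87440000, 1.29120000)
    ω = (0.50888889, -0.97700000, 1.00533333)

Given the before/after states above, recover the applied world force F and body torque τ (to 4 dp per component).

Δω = ω₁−ω₀ = (0.00888889, 0.02300000, 0.00533333)
ω₀×(Iω₀) = (0.0500, 0.0150, -0.0100)
I·α + gyro = (0.0900, 0.1300, 0.0100)
Δv = v₁−v₀ = (0.01840000, -0.02560000, -0.00880000)
m·(v₁−v₀)/dt = (2.3000, -3.2000, -1.1000)

F = (2.3000, -3.2000, -1.1000)
τ = (0.0900, 0.1300, 0.0100)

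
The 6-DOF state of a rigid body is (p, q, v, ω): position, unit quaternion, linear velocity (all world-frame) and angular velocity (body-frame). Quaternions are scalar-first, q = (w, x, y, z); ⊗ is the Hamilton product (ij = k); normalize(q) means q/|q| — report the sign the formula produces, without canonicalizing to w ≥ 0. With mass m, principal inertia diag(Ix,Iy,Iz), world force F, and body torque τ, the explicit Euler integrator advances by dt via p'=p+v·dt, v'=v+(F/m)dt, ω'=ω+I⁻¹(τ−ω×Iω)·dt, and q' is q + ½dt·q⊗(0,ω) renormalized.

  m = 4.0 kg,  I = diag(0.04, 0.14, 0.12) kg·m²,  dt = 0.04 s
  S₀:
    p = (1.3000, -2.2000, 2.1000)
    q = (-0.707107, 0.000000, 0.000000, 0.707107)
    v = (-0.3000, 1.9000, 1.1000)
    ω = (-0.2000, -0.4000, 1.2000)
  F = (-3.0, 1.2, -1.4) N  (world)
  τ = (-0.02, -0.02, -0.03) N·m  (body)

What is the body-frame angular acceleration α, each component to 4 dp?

α = (-0.7400, -0.2800, -0.3167)

gyro term ω×Iω = (0.0096, 0.0192, 0.0080)
(τ − ω×Iω)/I = (-0.7400, -0.2800, -0.3167)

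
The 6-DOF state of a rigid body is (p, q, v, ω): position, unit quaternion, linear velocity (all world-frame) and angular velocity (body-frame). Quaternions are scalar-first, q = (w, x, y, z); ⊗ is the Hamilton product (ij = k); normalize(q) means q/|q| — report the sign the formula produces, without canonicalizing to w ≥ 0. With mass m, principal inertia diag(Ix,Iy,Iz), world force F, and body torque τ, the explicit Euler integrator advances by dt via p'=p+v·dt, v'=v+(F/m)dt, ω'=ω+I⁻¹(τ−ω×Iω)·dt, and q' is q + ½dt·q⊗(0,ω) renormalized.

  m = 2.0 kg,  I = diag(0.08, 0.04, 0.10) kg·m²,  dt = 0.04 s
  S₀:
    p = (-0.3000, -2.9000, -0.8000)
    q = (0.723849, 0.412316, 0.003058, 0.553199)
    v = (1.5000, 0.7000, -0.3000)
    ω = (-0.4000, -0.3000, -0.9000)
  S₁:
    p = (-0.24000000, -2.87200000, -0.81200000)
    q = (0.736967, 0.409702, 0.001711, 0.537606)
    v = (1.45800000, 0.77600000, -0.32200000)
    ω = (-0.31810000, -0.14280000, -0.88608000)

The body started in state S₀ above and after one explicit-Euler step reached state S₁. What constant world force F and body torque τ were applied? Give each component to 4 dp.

v₁ − v₀ = (-0.04200000, 0.07600000, -0.02200000)
m·(v₁−v₀)/dt = (-2.1000, 3.8000, -1.1000)
rate change Δω = (0.08190000, 0.15720000, 0.01392000)
ω₀×(Iω₀) = (0.0162, -0.0072, -0.0048)
applied torque τ = (0.1800, 0.1500, 0.0300)

F = (-2.1000, 3.8000, -1.1000)
τ = (0.1800, 0.1500, 0.0300)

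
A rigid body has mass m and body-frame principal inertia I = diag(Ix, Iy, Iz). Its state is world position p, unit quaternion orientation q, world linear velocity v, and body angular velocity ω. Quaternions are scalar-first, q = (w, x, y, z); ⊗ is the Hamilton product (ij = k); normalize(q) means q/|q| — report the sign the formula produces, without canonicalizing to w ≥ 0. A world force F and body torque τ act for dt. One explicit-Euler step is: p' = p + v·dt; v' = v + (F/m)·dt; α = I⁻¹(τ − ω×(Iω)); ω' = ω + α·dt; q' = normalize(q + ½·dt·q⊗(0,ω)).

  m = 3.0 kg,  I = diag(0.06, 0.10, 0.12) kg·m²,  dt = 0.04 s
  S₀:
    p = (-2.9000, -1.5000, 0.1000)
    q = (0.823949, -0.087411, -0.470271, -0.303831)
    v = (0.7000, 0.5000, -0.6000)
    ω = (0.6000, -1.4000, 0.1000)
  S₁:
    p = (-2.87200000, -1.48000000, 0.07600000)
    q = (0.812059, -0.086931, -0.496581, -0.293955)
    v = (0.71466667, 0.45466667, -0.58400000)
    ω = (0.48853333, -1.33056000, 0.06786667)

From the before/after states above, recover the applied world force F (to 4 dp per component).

v₁ − v₀ = (0.01466667, -0.04533333, 0.01600000)
F = m·Δv/dt = (1.1000, -3.4000, 1.2000)

F = (1.1000, -3.4000, 1.2000)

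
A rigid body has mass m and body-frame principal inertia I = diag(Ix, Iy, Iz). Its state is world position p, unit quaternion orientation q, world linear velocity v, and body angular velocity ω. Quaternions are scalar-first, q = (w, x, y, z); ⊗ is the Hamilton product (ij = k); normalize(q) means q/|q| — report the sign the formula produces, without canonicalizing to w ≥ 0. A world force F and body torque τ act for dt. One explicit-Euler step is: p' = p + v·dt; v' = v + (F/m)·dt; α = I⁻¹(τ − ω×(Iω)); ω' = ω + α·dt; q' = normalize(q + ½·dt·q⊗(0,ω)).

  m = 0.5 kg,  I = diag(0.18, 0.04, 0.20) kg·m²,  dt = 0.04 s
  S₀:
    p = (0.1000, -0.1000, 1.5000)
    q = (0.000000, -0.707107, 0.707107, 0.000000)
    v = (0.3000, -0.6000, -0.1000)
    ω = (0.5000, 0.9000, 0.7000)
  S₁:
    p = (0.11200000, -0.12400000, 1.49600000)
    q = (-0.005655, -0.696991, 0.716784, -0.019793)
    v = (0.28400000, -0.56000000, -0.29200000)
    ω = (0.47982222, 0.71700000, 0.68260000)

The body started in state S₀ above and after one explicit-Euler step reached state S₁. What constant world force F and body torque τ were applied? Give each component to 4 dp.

Δv = v₁−v₀ = (-0.01600000, 0.04000000, -0.19200000)
m·(v₁−v₀)/dt = (-0.2000, 0.5000, -2.4000)
Δω = ω₁−ω₀ = (-0.02017778, -0.18300000, -0.01740000)
gyro term ω₀×Iω₀ = (0.1008, -0.0070, -0.0630)
I·α + gyro = (0.0100, -0.1900, -0.1500)

F = (-0.2000, 0.5000, -2.4000)
τ = (0.0100, -0.1900, -0.1500)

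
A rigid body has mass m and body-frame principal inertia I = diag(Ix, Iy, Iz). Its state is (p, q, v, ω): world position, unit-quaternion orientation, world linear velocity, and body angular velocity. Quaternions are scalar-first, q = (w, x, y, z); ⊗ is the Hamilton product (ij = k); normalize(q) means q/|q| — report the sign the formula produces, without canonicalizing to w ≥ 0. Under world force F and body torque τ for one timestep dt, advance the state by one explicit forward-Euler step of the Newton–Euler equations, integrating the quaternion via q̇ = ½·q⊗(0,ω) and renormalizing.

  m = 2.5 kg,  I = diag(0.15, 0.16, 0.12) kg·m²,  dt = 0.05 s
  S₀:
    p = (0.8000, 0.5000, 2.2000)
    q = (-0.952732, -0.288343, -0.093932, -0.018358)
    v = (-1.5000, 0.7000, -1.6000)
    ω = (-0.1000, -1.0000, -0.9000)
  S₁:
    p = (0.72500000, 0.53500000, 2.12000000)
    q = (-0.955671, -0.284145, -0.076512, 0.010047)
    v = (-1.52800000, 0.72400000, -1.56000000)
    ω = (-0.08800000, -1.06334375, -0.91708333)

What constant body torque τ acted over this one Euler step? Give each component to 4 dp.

τ = (0.0000, -0.2000, -0.0400)

rate change Δω = (0.01200000, -0.06334375, -0.01708333)
I·α + gyro = (0.0000, -0.2000, -0.0400)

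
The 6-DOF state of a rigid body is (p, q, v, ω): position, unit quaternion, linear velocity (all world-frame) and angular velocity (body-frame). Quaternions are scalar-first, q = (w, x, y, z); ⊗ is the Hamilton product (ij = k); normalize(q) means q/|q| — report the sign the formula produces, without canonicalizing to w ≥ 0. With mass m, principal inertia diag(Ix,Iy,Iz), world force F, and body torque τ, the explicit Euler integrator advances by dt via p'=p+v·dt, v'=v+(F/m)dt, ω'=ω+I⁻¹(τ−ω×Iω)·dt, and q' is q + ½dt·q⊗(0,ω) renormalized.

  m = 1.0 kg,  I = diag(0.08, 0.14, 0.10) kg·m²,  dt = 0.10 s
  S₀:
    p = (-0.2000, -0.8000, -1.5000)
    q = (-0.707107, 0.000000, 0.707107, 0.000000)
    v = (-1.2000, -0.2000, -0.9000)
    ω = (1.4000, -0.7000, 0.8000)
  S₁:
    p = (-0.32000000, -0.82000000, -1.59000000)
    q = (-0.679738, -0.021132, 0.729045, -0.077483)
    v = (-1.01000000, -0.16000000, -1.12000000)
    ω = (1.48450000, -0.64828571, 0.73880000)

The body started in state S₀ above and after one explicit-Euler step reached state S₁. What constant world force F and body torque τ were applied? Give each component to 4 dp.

F = (1.9000, 0.4000, -2.2000)
τ = (0.0900, 0.0500, -0.1200)

rate change Δω = (0.08450000, 0.05171429, -0.06120000)
precession coupling = (0.0224, -0.0224, -0.0588)
τ = I·(Δω/dt) + ω₀×(Iω₀) = (0.0900, 0.0500, -0.1200)
velocity change Δv = (0.19000000, 0.04000000, -0.22000000)
m·(v₁−v₀)/dt = (1.9000, 0.4000, -2.2000)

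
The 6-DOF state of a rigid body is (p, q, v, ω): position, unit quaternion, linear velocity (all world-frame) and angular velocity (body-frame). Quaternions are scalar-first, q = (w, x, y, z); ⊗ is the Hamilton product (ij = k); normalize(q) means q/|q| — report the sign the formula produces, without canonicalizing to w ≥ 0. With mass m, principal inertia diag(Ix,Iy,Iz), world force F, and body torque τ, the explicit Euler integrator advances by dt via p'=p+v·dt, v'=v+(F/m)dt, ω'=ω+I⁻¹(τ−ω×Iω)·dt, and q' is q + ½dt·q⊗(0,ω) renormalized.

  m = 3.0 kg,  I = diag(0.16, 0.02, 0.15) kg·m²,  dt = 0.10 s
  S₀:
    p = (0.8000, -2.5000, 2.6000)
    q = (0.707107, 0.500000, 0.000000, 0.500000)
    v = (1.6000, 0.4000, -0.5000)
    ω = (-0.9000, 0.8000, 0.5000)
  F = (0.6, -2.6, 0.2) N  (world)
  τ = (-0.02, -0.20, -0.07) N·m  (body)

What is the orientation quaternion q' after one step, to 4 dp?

q' = (0.7156, 0.4472, -0.0067, 0.5365)

Hamilton product q⊗(0,ω) = (0.2000000, -1.0363963, -0.1343144, 0.7535535)
updated quaternion q' = (0.7156, 0.4472, -0.0067, 0.5365)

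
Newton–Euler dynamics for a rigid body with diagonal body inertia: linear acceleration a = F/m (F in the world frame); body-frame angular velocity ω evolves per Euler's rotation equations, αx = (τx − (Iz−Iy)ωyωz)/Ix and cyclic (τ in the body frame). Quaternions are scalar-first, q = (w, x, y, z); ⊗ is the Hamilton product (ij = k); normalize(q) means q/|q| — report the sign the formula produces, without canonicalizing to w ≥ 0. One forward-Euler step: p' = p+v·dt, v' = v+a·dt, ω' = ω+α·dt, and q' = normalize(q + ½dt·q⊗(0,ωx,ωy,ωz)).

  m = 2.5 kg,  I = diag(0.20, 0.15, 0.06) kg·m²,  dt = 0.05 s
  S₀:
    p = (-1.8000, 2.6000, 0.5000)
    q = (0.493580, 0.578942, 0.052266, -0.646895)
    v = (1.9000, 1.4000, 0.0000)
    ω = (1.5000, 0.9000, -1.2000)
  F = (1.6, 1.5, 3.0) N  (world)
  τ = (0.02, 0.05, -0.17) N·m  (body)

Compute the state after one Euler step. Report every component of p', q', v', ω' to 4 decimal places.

p' = (-1.7050, 2.6700, 0.5000)
q' = (0.4507, 0.6096, 0.0564, -0.6497)
v' = (1.9320, 1.4300, 0.0600)
ω' = (1.4807, 1.0007, -1.2854)

α = I⁻¹(τ − ω×Iω) = (-0.3860, 2.0133, -1.7083)
new body rate ω' = (1.4807, 1.0007, -1.2854)
q⊗(0,ω) = (-1.6917264, 1.2598563, 0.1686099, -0.1496472)
updated quaternion q' = (0.4507, 0.6096, 0.0564, -0.6497)
linear accel F/m = (0.6400, 0.6000, 1.2000)
new position p' = (-1.7050, 2.6700, 0.5000)
v' = v + a·dt = (1.9320, 1.4300, 0.0600)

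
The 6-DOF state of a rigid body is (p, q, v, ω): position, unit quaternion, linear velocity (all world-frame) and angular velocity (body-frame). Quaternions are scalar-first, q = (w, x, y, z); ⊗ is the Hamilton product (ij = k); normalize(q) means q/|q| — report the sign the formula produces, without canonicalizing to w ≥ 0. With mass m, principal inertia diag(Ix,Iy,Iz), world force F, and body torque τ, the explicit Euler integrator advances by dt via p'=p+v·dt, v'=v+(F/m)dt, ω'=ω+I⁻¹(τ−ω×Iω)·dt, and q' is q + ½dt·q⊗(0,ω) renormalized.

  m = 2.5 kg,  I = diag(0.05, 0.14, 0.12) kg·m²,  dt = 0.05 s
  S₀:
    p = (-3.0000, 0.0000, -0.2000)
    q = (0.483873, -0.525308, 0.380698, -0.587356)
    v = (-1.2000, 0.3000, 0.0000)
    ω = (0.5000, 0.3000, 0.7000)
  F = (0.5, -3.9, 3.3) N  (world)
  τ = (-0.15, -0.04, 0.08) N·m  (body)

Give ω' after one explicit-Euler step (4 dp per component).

ω' = (0.3542, 0.2945, 0.7277)

(τ − ω×Iω)/I = (-2.9160, -0.1107, 0.5542)
ω + α·dt = (0.3542, 0.2945, 0.7277)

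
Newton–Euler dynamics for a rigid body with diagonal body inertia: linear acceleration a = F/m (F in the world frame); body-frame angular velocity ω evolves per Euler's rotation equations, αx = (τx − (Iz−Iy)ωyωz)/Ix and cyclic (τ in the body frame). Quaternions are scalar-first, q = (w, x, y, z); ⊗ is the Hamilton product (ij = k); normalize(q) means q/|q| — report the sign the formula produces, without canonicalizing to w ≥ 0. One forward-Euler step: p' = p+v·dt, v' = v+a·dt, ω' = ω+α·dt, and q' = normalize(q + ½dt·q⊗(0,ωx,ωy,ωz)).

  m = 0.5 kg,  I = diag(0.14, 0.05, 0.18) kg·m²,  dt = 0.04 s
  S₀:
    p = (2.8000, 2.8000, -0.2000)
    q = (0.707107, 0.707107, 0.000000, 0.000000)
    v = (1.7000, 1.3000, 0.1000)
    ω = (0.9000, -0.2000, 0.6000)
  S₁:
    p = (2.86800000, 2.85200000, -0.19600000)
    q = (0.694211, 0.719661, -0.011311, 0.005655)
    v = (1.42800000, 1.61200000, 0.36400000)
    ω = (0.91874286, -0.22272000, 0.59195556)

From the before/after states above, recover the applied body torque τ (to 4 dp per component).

ω₁ − ω₀ = (0.01874286, -0.02272000, -0.00804444)
applied torque τ = (0.0500, -0.0500, -0.0200)

τ = (0.0500, -0.0500, -0.0200)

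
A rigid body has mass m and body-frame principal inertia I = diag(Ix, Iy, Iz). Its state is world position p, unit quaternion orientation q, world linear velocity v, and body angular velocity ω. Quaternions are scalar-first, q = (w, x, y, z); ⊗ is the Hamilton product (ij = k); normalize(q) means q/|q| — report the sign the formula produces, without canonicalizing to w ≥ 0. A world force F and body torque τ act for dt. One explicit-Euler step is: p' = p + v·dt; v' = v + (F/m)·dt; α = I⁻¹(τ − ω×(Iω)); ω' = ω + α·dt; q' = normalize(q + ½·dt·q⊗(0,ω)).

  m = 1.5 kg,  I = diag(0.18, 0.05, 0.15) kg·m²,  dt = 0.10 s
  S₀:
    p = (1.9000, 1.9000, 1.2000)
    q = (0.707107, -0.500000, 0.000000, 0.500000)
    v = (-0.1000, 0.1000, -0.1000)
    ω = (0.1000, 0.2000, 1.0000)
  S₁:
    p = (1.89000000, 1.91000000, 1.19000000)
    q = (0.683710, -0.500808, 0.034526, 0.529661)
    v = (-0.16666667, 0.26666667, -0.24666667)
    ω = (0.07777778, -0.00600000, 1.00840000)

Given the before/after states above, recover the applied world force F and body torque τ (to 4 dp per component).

Δv = v₁−v₀ = (-0.06666667, 0.16666667, -0.14666667)
applied force F = (-1.0000, 2.5000, -2.2000)
Δω = ω₁−ω₀ = (-0.02222222, -0.20600000, 0.00840000)
applied torque τ = (-0.0200, -0.1000, 0.0100)

F = (-1.0000, 2.5000, -2.2000)
τ = (-0.0200, -0.1000, 0.0100)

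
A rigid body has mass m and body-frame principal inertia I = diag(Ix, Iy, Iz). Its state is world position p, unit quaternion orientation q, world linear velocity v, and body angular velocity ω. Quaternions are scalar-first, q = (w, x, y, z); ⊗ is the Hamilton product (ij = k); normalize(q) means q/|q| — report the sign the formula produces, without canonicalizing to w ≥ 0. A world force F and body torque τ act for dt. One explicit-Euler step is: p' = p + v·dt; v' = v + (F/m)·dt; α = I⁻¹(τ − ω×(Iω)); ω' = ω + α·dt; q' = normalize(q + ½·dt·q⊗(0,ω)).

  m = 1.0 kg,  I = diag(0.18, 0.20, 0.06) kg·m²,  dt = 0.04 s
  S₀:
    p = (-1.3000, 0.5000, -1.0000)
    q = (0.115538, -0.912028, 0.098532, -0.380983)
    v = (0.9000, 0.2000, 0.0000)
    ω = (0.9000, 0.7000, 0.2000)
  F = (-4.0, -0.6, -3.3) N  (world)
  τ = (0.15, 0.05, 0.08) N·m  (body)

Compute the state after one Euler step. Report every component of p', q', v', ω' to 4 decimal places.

p' = (-1.2640, 0.5080, -1.0000)
q' = (0.1321, -0.9040, 0.0969, -0.3950)
v' = (0.7400, 0.1760, -0.1320)
ω' = (0.9377, 0.7057, 0.2449)

ω×(Iω) gyroscopic = (-0.0196, 0.0216, 0.0126)
(τ − ω×Iω)/I = (0.9422, 0.1420, 1.1233)
ω' = ω + α·dt = (0.9377, 0.7057, 0.2449)
q⊗(0,ω) = (0.8280494, 0.3903787, -0.0796025, -0.7039908)
q + ½dt·q⊗(0,ω), renormalized = (0.1321, -0.9040, 0.0969, -0.3950)
a = (-4.0000, -0.6000, -3.3000)
p' = p + v·dt = (-1.2640, 0.5080, -1.0000)
v' = v + a·dt = (0.7400, 0.1760, -0.1320)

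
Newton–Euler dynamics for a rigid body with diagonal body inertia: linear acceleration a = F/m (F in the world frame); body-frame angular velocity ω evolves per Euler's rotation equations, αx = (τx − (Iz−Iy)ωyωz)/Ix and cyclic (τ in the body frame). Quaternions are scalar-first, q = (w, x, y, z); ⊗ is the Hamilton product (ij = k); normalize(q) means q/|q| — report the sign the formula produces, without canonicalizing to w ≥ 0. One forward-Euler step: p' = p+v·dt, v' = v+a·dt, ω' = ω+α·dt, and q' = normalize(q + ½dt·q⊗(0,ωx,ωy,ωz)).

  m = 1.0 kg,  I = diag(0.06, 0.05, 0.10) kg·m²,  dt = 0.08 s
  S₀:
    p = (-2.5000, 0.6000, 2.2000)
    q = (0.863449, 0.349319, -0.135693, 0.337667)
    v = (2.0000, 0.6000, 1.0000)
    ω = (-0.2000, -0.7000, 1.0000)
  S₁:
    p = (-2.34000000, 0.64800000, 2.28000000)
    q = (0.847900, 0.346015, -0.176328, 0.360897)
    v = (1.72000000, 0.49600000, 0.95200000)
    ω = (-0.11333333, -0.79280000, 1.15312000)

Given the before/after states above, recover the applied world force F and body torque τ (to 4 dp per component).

F = (-3.5000, -1.3000, -0.6000)
τ = (0.0300, -0.0500, 0.1900)

Δv = v₁−v₀ = (-0.28000000, -0.10400000, -0.04800000)
F = m·Δv/dt = (-3.5000, -1.3000, -0.6000)
rate change Δω = (0.08666667, -0.09280000, 0.15312000)
I·α + gyro = (0.0300, -0.0500, 0.1900)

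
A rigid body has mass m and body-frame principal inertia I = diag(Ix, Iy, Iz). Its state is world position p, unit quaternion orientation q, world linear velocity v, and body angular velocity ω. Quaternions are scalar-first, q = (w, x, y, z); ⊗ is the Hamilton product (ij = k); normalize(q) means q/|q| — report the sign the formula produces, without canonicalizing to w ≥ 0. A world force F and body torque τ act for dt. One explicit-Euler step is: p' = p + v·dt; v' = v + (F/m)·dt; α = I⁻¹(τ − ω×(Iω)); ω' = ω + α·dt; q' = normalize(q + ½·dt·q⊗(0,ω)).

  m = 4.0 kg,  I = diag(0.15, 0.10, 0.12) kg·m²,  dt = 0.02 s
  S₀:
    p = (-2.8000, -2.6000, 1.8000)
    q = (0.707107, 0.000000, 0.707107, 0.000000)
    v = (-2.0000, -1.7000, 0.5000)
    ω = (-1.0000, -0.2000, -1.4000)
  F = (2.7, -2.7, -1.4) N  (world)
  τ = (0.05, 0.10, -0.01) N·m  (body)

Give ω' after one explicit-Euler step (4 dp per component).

precession coupling ω×(Iω) = (0.0056, 0.0420, -0.0100)
angular accel α = (0.2960, 0.5800, 0.0000)
new body rate ω' = (-0.9941, -0.1884, -1.4000)

ω' = (-0.9941, -0.1884, -1.4000)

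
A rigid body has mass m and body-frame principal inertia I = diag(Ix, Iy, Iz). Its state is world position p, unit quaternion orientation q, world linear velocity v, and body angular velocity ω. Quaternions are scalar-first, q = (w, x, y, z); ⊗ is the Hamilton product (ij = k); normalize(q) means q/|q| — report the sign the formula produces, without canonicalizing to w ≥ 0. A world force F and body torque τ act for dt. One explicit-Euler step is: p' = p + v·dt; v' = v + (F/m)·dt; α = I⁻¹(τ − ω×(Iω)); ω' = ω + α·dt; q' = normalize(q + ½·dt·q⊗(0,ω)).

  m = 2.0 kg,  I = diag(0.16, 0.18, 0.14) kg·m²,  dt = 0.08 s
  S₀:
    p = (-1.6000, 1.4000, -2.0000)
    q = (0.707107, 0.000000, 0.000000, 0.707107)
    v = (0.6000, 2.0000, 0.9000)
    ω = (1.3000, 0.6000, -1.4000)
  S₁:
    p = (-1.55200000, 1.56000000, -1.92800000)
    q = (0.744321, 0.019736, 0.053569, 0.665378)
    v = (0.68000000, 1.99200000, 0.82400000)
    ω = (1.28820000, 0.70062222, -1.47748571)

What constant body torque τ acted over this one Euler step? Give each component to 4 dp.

Δω = ω₁−ω₀ = (-0.01180000, 0.10062222, -0.07748571)
precession coupling = (0.0336, -0.0364, 0.0156)
I·α + gyro = (0.0100, 0.1900, -0.1200)

τ = (0.0100, 0.1900, -0.1200)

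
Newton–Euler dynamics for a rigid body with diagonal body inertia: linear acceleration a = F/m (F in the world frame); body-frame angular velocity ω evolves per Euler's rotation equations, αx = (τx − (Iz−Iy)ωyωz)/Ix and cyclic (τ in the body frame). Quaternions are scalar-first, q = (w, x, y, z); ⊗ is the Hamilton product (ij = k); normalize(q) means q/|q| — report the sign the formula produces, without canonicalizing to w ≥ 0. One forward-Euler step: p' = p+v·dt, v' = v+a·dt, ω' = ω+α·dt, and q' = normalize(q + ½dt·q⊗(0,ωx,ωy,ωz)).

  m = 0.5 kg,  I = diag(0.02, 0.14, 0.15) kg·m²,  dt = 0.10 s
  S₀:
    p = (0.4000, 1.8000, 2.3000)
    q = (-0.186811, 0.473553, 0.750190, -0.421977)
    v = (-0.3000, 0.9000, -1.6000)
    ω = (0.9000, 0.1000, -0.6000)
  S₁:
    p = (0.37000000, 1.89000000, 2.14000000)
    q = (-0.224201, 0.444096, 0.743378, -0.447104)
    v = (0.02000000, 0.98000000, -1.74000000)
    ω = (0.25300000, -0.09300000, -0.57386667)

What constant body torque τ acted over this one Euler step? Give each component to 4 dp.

τ = (-0.1300, -0.2000, 0.0500)

Δω = ω₁−ω₀ = (-0.64700000, -0.19300000, 0.02613333)
precession coupling = (-0.0006, 0.0702, 0.0108)
τ = I·(Δω/dt) + ω₀×(Iω₀) = (-0.1300, -0.2000, 0.0500)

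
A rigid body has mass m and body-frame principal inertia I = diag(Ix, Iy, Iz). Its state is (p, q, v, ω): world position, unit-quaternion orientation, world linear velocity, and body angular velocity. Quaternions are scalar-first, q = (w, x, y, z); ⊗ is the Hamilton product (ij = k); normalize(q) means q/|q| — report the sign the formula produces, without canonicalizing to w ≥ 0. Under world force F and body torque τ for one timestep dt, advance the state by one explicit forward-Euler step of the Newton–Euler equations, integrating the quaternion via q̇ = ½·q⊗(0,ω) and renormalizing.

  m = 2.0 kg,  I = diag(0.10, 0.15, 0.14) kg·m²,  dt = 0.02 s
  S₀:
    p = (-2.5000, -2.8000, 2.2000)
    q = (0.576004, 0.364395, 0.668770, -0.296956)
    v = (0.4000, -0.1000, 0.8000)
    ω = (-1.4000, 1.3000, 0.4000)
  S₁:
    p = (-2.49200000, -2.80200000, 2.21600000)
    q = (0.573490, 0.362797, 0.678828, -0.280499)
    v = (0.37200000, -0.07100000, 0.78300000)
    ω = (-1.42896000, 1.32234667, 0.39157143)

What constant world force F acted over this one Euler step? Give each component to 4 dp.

velocity change Δv = (-0.02800000, 0.02900000, -0.01700000)
applied force F = (-2.8000, 2.9000, -1.7000)

F = (-2.8000, 2.9000, -1.7000)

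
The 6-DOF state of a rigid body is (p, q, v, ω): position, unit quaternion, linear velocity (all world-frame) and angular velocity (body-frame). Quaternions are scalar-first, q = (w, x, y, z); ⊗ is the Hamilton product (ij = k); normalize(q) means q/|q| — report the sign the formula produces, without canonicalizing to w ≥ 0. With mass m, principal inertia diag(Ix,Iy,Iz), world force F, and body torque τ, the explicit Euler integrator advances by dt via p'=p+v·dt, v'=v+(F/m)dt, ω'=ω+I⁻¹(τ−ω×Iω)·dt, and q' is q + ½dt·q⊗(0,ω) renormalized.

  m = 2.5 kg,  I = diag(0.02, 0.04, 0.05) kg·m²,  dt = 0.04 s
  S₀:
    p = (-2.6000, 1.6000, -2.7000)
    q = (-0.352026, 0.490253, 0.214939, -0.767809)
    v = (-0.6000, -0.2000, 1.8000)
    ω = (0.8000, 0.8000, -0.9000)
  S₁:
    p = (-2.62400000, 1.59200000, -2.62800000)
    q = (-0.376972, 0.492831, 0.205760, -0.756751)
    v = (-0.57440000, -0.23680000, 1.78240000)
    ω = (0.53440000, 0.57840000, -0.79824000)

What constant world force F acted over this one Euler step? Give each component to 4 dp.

F = (1.6000, -2.3000, -1.1000)

v₁ − v₀ = (0.02560000, -0.03680000, -0.01760000)
F = m·Δv/dt = (1.6000, -2.3000, -1.1000)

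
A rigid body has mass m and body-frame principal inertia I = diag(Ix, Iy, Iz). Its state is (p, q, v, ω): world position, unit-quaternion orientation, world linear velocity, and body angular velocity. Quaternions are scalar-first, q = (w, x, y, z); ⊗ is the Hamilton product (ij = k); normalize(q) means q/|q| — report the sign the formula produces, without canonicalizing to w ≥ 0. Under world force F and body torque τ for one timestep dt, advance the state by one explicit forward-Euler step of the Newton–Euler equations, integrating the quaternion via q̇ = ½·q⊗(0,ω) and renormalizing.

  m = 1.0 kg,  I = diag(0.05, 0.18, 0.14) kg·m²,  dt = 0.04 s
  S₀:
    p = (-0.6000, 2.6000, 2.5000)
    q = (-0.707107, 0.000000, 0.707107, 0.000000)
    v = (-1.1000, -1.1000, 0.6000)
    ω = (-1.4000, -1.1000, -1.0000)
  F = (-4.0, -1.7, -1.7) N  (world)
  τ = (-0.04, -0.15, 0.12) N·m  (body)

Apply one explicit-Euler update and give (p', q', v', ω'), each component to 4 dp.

angular accel α = (0.0800, -0.1333, -0.5729)
new body rate ω' = (-1.3968, -1.1053, -1.0229)
q⊗(0,ω) = (0.7778177, 0.2828428, 0.7778177, 1.6970568)
updated quaternion q' = (-0.6910, 0.0057, 0.7221, 0.0339)
a = F/m = (-4.0000, -1.7000, -1.7000)
new position p' = (-0.6440, 2.5560, 2.5240)
v' = v + a·dt = (-1.2600, -1.1680, 0.5320)

p' = (-0.6440, 2.5560, 2.5240)
q' = (-0.6910, 0.0057, 0.7221, 0.0339)
v' = (-1.2600, -1.1680, 0.5320)
ω' = (-1.3968, -1.1053, -1.0229)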